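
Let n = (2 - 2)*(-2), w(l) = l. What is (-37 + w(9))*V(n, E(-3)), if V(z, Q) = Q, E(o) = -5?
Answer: 140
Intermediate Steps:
n = 0 (n = 0*(-2) = 0)
(-37 + w(9))*V(n, E(-3)) = (-37 + 9)*(-5) = -28*(-5) = 140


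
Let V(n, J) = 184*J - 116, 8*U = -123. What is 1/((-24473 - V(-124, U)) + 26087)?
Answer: 1/4559 ≈ 0.00021935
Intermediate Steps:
U = -123/8 (U = (⅛)*(-123) = -123/8 ≈ -15.375)
V(n, J) = -116 + 184*J
1/((-24473 - V(-124, U)) + 26087) = 1/((-24473 - (-116 + 184*(-123/8))) + 26087) = 1/((-24473 - (-116 - 2829)) + 26087) = 1/((-24473 - 1*(-2945)) + 26087) = 1/((-24473 + 2945) + 26087) = 1/(-21528 + 26087) = 1/4559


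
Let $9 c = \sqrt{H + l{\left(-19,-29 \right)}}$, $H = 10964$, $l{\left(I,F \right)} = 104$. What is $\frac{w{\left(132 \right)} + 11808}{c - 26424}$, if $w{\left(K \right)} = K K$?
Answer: $- \frac{15641633952}{14139109697} - \frac{131544 \sqrt{2767}}{14139109697} \approx -1.1068$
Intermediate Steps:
$w{\left(K \right)} = K^{2}$
$c = \frac{2 \sqrt{2767}}{9}$ ($c = \frac{\sqrt{10964 + 104}}{9} = \frac{\sqrt{11068}}{9} = \frac{2 \sqrt{2767}}{9} \approx 11.689$)
$\frac{w{\left(132 \right)} + 11808}{c - 26424} = \frac{132^{2} + 11808}{\frac{2 \sqrt{2767}}{9} - 26424} = \frac{17424 + 11808}{-26424 + \frac{2 \sqrt{2767}}{9}} = \frac{29232}{-26424 + \frac{2 \sqrt{2767}}{9}}$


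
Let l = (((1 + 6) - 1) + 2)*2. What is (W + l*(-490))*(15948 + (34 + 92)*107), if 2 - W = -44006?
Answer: 1064424240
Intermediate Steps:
W = 44008 (W = 2 - 1*(-44006) = 2 + 44006 = 44008)
l = 16 (l = ((7 - 1) + 2)*2 = (6 + 2)*2 = 8*2 = 16)
(W + l*(-490))*(15948 + (34 + 92)*107) = (44008 + 16*(-490))*(15948 + (34 + 92)*107) = (44008 - 7840)*(15948 + 126*107) = 36168*(15948 + 13482) = 36168*29430 = 1064424240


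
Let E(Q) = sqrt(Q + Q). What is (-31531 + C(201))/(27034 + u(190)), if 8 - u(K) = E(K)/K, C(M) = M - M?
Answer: -81002823690/69470627579 - 31531*sqrt(95)/69470627579 ≈ -1.1660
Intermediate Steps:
C(M) = 0
E(Q) = sqrt(2)*sqrt(Q) (E(Q) = sqrt(2*Q) = sqrt(2)*sqrt(Q))
u(K) = 8 - sqrt(2)/sqrt(K) (u(K) = 8 - sqrt(2)*sqrt(K)/K = 8 - sqrt(2)/sqrt(K))
(-31531 + C(201))/(27034 + u(190)) = (-31531 + 0)/(27034 + (8 - sqrt(2)/sqrt(190))) = -31531/(27034 + (8 - sqrt(2)*sqrt(190)/190)) = -31531/(27034 + (8 - sqrt(95)/95)) = -31531/(27042 - sqrt(95)/95)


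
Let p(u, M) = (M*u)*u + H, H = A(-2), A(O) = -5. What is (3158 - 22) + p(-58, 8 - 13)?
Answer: -13689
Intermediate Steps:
H = -5
p(u, M) = -5 + M*u² (p(u, M) = (M*u)*u - 5 = M*u² - 5 = -5 + M*u²)
(3158 - 22) + p(-58, 8 - 13) = (3158 - 22) + (-5 + (8 - 13)*(-58)²) = 3136 + (-5 - 5*3364) = 3136 + (-5 - 16820) = 3136 - 16825 = -13689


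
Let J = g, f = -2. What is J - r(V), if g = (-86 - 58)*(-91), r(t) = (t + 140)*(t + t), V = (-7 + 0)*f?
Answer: 8792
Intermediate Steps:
V = 14 (V = (-7 + 0)*(-2) = -7*(-2) = 14)
r(t) = 2*t*(140 + t) (r(t) = (140 + t)*(2*t) = 2*t*(140 + t))
g = 13104 (g = -144*(-91) = 13104)
J = 13104
J - r(V) = 13104 - 2*14*(140 + 14) = 13104 - 2*14*154 = 13104 - 1*4312 = 13104 - 4312 = 8792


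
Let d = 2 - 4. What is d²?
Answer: 4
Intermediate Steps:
d = -2
d² = (-2)² = 4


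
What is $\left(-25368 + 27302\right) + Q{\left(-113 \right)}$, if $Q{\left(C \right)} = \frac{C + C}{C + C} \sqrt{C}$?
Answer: $1934 + i \sqrt{113} \approx 1934.0 + 10.63 i$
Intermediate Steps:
$Q{\left(C \right)} = \sqrt{C}$ ($Q{\left(C \right)} = \frac{2 C}{2 C} \sqrt{C} = 2 C \frac{1}{2 C} \sqrt{C} = 1 \sqrt{C} = \sqrt{C}$)
$\left(-25368 + 27302\right) + Q{\left(-113 \right)} = \left(-25368 + 27302\right) + \sqrt{-113} = 1934 + i \sqrt{113}$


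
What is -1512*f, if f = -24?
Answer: 36288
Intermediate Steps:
-1512*f = -1512*(-24) = 36288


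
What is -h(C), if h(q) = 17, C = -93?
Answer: -17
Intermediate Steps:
-h(C) = -1*17 = -17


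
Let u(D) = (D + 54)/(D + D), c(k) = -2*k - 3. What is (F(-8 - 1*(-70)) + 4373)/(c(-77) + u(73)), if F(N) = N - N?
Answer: 638458/22173 ≈ 28.794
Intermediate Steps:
F(N) = 0
c(k) = -3 - 2*k
u(D) = (54 + D)/(2*D) (u(D) = (54 + D)/((2*D)) = (54 + D)*(1/(2*D)) = (54 + D)/(2*D))
(F(-8 - 1*(-70)) + 4373)/(c(-77) + u(73)) = (0 + 4373)/((-3 - 2*(-77)) + (½)*(54 + 73)/73) = 4373/((-3 + 154) + (½)*(1/73)*127) = 4373/(151 + 127/146) = 4373/(22173/146) = 4373*(146/22173) = 638458/22173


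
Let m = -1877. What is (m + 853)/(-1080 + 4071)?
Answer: -1024/2991 ≈ -0.34236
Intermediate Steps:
(m + 853)/(-1080 + 4071) = (-1877 + 853)/(-1080 + 4071) = -1024/2991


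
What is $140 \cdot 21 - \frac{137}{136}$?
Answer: $\frac{399703}{136} \approx 2939.0$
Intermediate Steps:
$140 \cdot 21 - \frac{137}{136} = 2940 - \frac{137}{136} = \frac{399703}{136}$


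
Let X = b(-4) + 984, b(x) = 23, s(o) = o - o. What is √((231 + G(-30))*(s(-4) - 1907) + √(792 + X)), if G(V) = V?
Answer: √(-383307 + √1799) ≈ 619.08*I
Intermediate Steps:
s(o) = 0
X = 1007 (X = 23 + 984 = 1007)
√((231 + G(-30))*(s(-4) - 1907) + √(792 + X)) = √((231 - 30)*(0 - 1907) + √(792 + 1007)) = √(201*(-1907) + √1799) = √(-383307 + √1799)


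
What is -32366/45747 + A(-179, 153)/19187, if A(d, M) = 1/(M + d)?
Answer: -1242016403/1755495378 ≈ -0.70750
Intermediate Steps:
-32366/45747 + A(-179, 153)/19187 = -32366/45747 + 1/((153 - 179)*19187) = -32366*1/45747 + (1/19187)/(-26) = -32366/45747 - 1/26*1/19187 = -32366/45747 - 1/498862 = -1242016403/1755495378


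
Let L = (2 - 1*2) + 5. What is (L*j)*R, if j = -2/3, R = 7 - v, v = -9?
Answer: -160/3 ≈ -53.333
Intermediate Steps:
L = 5 (L = (2 - 2) + 5 = 0 + 5 = 5)
R = 16 (R = 7 - 1*(-9) = 7 + 9 = 16)
j = -⅔ (j = -2*⅓ = -⅔ ≈ -0.66667)
(L*j)*R = (5*(-⅔))*16 = -10/3*16 = -160/3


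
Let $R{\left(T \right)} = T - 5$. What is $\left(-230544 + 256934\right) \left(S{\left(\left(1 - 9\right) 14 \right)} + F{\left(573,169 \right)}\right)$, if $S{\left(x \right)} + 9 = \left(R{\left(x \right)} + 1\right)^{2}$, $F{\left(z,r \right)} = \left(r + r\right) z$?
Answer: $5465923190$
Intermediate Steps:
$R{\left(T \right)} = -5 + T$ ($R{\left(T \right)} = T - 5 = -5 + T$)
$F{\left(z,r \right)} = 2 r z$
$S{\left(x \right)} = -9 + \left(-4 + x\right)^{2}$ ($S{\left(x \right)} = -9 + \left(\left(-5 + x\right) + 1\right)^{2} = -9 + \left(-4 + x\right)^{2}$)
$\left(-230544 + 256934\right) \left(S{\left(\left(1 - 9\right) 14 \right)} + F{\left(573,169 \right)}\right) = \left(-230544 + 256934\right) \left(\left(-9 + \left(-4 + \left(1 - 9\right) 14\right)^{2}\right) + 2 \cdot 169 \cdot 573\right) = 26390 \left(\left(-9 + \left(-4 - 112\right)^{2}\right) + 193674\right) = 26390 \left(\left(-9 + \left(-116\right)^{2}\right) + 193674\right) = 26390 \left(\left(-9 + 13456\right) + 193674\right) = 26390 \left(13447 + 193674\right) = 26390 \cdot 207121 = 5465923190$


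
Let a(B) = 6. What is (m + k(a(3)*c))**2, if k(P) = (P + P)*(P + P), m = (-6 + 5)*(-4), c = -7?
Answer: 49843600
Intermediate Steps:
m = 4 (m = -1*(-4) = 4)
k(P) = 4*P**2 (k(P) = (2*P)*(2*P) = 4*P**2)
(m + k(a(3)*c))**2 = (4 + 4*(6*(-7))**2)**2 = (4 + 4*(-42)**2)**2 = (4 + 4*1764)**2 = (4 + 7056)**2 = 7060**2 = 49843600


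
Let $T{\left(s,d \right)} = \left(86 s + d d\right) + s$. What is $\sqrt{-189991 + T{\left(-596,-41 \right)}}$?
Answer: $i \sqrt{240162} \approx 490.06 i$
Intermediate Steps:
$T{\left(s,d \right)} = d^{2} + 87 s$ ($T{\left(s,d \right)} = \left(86 s + d^{2}\right) + s = \left(d^{2} + 86 s\right) + s = d^{2} + 87 s$)
$\sqrt{-189991 + T{\left(-596,-41 \right)}} = \sqrt{-189991 + \left(\left(-41\right)^{2} + 87 \left(-596\right)\right)} = \sqrt{-189991 + \left(1681 - 51852\right)} = \sqrt{-189991 - 50171} = \sqrt{-240162} = i \sqrt{240162}$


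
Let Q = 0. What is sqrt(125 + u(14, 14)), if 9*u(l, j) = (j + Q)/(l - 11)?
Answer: sqrt(10167)/9 ≈ 11.204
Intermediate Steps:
u(l, j) = j/(9*(-11 + l)) (u(l, j) = ((j + 0)/(l - 11))/9 = (j/(-11 + l))/9 = j/(9*(-11 + l)))
sqrt(125 + u(14, 14)) = sqrt(125 + (1/9)*14/(-11 + 14)) = sqrt(125 + (1/9)*14/3) = sqrt(125 + (1/9)*14*(1/3)) = sqrt(125 + 14/27) = sqrt(3389/27) = sqrt(10167)/9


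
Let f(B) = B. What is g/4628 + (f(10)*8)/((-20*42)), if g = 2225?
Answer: 421/1092 ≈ 0.38553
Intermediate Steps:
g/4628 + (f(10)*8)/((-20*42)) = 2225/4628 + (10*8)/((-20*42)) = 2225*(1/4628) + 80/(-840) = 25/52 + 80*(-1/840) = 25/52 - 2/21 = 421/1092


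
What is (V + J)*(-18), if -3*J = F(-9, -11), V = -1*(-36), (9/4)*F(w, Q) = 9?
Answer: -624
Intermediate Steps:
F(w, Q) = 4 (F(w, Q) = (4/9)*9 = 4)
V = 36
J = -4/3 (J = -⅓*4 = -4/3 ≈ -1.3333)
(V + J)*(-18) = (36 - 4/3)*(-18) = (104/3)*(-18) = -624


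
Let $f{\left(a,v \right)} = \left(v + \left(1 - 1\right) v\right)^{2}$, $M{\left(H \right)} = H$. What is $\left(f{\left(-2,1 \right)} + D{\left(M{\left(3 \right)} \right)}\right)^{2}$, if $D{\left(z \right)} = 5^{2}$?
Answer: $676$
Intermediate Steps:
$f{\left(a,v \right)} = v^{2}$ ($f{\left(a,v \right)} = \left(v + 0 v\right)^{2} = \left(v + 0\right)^{2} = v^{2}$)
$D{\left(z \right)} = 25$
$\left(f{\left(-2,1 \right)} + D{\left(M{\left(3 \right)} \right)}\right)^{2} = \left(1^{2} + 25\right)^{2} = \left(1 + 25\right)^{2} = 26^{2} = 676$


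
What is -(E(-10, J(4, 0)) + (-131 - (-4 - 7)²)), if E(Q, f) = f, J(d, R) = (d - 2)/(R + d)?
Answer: 503/2 ≈ 251.50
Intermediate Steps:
J(d, R) = (-2 + d)/(R + d)
-(E(-10, J(4, 0)) + (-131 - (-4 - 7)²)) = -((-2 + 4)/(0 + 4) + (-131 - (-4 - 7)²)) = -(2/4 + (-131 - 1*(-11)²)) = -((¼)*2 + (-131 - 1*121)) = -(½ + (-131 - 121)) = -(½ - 252) = -1*(-503/2) = 503/2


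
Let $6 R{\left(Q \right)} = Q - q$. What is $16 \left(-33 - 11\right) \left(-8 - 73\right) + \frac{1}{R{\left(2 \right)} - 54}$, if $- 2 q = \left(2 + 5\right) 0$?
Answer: $\frac{9180861}{161} \approx 57024.0$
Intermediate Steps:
$q = 0$ ($q = - \frac{\left(2 + 5\right) 0}{2} = - \frac{7 \cdot 0}{2} = \left(- \frac{1}{2}\right) 0 = 0$)
$R{\left(Q \right)} = \frac{Q}{6}$ ($R{\left(Q \right)} = \frac{Q - 0}{6} = \frac{Q + 0}{6} = \frac{Q}{6}$)
$16 \left(-33 - 11\right) \left(-8 - 73\right) + \frac{1}{R{\left(2 \right)} - 54} = 16 \left(-33 - 11\right) \left(-8 - 73\right) + \frac{1}{\frac{1}{6} \cdot 2 - 54} = 16 \left(\left(-44\right) \left(-81\right)\right) + \frac{1}{\frac{1}{3} - 54} = 16 \cdot 3564 + \frac{1}{- \frac{161}{3}} = 57024 - \frac{3}{161} = \frac{9180861}{161}$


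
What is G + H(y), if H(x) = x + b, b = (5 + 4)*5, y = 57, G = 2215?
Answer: 2317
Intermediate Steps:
b = 45 (b = 9*5 = 45)
H(x) = 45 + x (H(x) = x + 45 = 45 + x)
G + H(y) = 2215 + (45 + 57) = 2215 + 102 = 2317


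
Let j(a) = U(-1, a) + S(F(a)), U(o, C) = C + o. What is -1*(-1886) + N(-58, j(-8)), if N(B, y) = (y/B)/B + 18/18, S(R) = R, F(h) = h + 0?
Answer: 6347851/3364 ≈ 1887.0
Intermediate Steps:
F(h) = h
j(a) = -1 + 2*a (j(a) = (a - 1) + a = (-1 + a) + a = -1 + 2*a)
N(B, y) = 1 + y/B² (N(B, y) = y/B² + 18*(1/18) = y/B² + 1 = 1 + y/B²)
-1*(-1886) + N(-58, j(-8)) = -1*(-1886) + (1 + (-1 + 2*(-8))/(-58)²) = 1886 + (1 + (-1 - 16)*(1/3364)) = 1886 + (1 - 17*1/3364) = 1886 + (1 - 17/3364) = 1886 + 3347/3364 = 6347851/3364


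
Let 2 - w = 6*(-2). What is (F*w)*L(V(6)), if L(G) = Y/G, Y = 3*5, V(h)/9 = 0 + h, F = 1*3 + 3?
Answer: 70/3 ≈ 23.333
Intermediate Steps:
F = 6 (F = 3 + 3 = 6)
V(h) = 9*h (V(h) = 9*(0 + h) = 9*h)
Y = 15
w = 14 (w = 2 - 6*(-2) = 2 - 1*(-12) = 2 + 12 = 14)
L(G) = 15/G
(F*w)*L(V(6)) = (6*14)*(15/((9*6))) = 84*(15/54) = 84*(15*(1/54)) = 84*(5/18) = 70/3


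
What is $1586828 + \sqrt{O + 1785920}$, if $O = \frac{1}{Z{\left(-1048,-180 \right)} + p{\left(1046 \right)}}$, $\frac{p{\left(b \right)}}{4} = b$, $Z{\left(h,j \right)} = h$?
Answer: $1586828 + \frac{\sqrt{5600645121}}{56} \approx 1.5882 \cdot 10^{6}$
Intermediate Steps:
$p{\left(b \right)} = 4 b$
$O = \frac{1}{3136}$ ($O = \frac{1}{-1048 + 4 \cdot 1046} = \frac{1}{-1048 + 4184} = \frac{1}{3136} \approx 0.00031888$)
$1586828 + \sqrt{O + 1785920} = 1586828 + \sqrt{\frac{1}{3136} + 1785920} = 1586828 + \sqrt{\frac{5600645121}{3136}} = 1586828 + \frac{\sqrt{5600645121}}{56}$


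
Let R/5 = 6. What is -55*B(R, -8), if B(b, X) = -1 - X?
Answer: -385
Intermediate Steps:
R = 30 (R = 5*6 = 30)
-55*B(R, -8) = -55*(-1 - 1*(-8)) = -55*(-1 + 8) = -55*7 = -385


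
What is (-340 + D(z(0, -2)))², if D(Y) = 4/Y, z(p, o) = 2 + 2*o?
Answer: 116964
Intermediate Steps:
(-340 + D(z(0, -2)))² = (-340 + 4/(2 + 2*(-2)))² = (-340 + 4/(2 - 4))² = (-340 + 4/(-2))² = (-340 + 4*(-½))² = (-340 - 2)² = (-342)² = 116964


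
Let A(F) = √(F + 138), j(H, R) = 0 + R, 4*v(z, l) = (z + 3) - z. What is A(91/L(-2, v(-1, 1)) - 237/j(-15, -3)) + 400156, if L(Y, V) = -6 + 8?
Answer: 400156 + 5*√42/2 ≈ 4.0017e+5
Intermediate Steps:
v(z, l) = ¾ (v(z, l) = ((z + 3) - z)/4 = ((3 + z) - z)/4 = (¼)*3 = ¾)
j(H, R) = R
L(Y, V) = 2
A(F) = √(138 + F)
A(91/L(-2, v(-1, 1)) - 237/j(-15, -3)) + 400156 = √(138 + (91/2 - 237/(-3))) + 400156 = √(138 + (91*(½) - 237*(-⅓))) + 400156 = √(138 + (91/2 + 79)) + 400156 = √(138 + 249/2) + 400156 = √(525/2) + 400156 = 5*√42/2 + 400156 = 400156 + 5*√42/2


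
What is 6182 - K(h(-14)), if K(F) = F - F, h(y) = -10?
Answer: 6182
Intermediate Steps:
K(F) = 0
6182 - K(h(-14)) = 6182 - 1*0 = 6182 + 0 = 6182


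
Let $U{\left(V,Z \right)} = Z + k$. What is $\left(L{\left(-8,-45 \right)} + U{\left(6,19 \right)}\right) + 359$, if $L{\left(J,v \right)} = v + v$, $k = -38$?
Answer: $250$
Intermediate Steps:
$L{\left(J,v \right)} = 2 v$
$U{\left(V,Z \right)} = -38 + Z$ ($U{\left(V,Z \right)} = Z - 38 = -38 + Z$)
$\left(L{\left(-8,-45 \right)} + U{\left(6,19 \right)}\right) + 359 = \left(2 \left(-45\right) + \left(-38 + 19\right)\right) + 359 = \left(-90 - 19\right) + 359 = -109 + 359 = 250$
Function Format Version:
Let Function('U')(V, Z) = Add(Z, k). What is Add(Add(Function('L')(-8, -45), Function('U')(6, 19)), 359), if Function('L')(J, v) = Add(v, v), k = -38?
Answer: 250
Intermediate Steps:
Function('L')(J, v) = Mul(2, v)
Function('U')(V, Z) = Add(-38, Z) (Function('U')(V, Z) = Add(Z, -38) = Add(-38, Z))
Add(Add(Function('L')(-8, -45), Function('U')(6, 19)), 359) = Add(Add(Mul(2, -45), Add(-38, 19)), 359) = Add(Add(-90, -19), 359) = Add(-109, 359) = 250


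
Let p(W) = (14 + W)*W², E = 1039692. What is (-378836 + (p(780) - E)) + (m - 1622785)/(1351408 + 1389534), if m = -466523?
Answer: 660088825250258/1370471 ≈ 4.8165e+8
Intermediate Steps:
p(W) = W²*(14 + W)
(-378836 + (p(780) - E)) + (m - 1622785)/(1351408 + 1389534) = (-378836 + (780²*(14 + 780) - 1*1039692)) + (-466523 - 1622785)/(1351408 + 1389534) = (-378836 + (608400*794 - 1039692)) - 2089308/2740942 = (-378836 + (483069600 - 1039692)) - 2089308*1/2740942 = (-378836 + 482029908) - 1044654/1370471 = 481651072 - 1044654/1370471 = 660088825250258/1370471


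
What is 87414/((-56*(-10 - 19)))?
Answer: 43707/812 ≈ 53.826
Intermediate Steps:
87414/((-56*(-10 - 19))) = 87414/((-56*(-29))) = 87414/1624 = 87414*(1/1624) = 43707/812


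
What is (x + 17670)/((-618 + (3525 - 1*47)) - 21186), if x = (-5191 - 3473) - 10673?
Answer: 1667/18326 ≈ 0.090964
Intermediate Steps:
x = -19337 (x = -8664 - 10673 = -19337)
(x + 17670)/((-618 + (3525 - 1*47)) - 21186) = (-19337 + 17670)/((-618 + (3525 - 1*47)) - 21186) = -1667/((-618 + (3525 - 47)) - 21186) = -1667/((-618 + 3478) - 21186) = -1667/(2860 - 21186) = -1667/(-18326) = -1667*(-1/18326) = 1667/18326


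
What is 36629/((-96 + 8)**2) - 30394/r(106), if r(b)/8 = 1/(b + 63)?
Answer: -4972178619/7744 ≈ -6.4207e+5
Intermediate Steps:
r(b) = 8/(63 + b) (r(b) = 8/(b + 63) = 8/(63 + b))
36629/((-96 + 8)**2) - 30394/r(106) = 36629/((-96 + 8)**2) - 30394/(8/(63 + 106)) = 36629/((-88)**2) - 30394/(8/169) = 36629/7744 - 30394/(8*(1/169)) = 36629*(1/7744) - 30394/8/169 = 36629/7744 - 30394*169/8 = 36629/7744 - 2568293/4 = -4972178619/7744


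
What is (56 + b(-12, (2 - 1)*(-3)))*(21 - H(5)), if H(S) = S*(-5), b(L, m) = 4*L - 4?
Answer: 184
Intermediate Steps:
b(L, m) = -4 + 4*L
H(S) = -5*S
(56 + b(-12, (2 - 1)*(-3)))*(21 - H(5)) = (56 + (-4 + 4*(-12)))*(21 - (-5)*5) = (56 + (-4 - 48))*(21 - 1*(-25)) = (56 - 52)*(21 + 25) = 4*46 = 184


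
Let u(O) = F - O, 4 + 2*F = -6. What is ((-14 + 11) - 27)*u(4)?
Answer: 270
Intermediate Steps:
F = -5 (F = -2 + (½)*(-6) = -2 - 3 = -5)
u(O) = -5 - O
((-14 + 11) - 27)*u(4) = ((-14 + 11) - 27)*(-5 - 1*4) = (-3 - 27)*(-5 - 4) = -30*(-9) = 270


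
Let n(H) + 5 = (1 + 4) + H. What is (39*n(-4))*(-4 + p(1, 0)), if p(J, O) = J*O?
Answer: 624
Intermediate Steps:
n(H) = H (n(H) = -5 + ((1 + 4) + H) = -5 + (5 + H) = H)
(39*n(-4))*(-4 + p(1, 0)) = (39*(-4))*(-4 + 1*0) = -156*(-4 + 0) = -156*(-4) = 624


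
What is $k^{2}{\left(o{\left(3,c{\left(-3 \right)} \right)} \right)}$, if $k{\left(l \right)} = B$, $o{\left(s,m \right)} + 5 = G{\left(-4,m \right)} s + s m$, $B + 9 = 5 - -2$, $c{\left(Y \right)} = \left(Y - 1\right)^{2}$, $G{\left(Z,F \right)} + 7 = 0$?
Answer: $4$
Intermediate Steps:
$G{\left(Z,F \right)} = -7$ ($G{\left(Z,F \right)} = -7 + 0 = -7$)
$c{\left(Y \right)} = \left(-1 + Y\right)^{2}$
$B = -2$ ($B = -9 + \left(5 - -2\right) = -9 + \left(5 + 2\right) = -9 + 7 = -2$)
$o{\left(s,m \right)} = -5 - 7 s + m s$ ($o{\left(s,m \right)} = -5 + \left(- 7 s + s m\right) = -5 + \left(- 7 s + m s\right) = -5 - 7 s + m s$)
$k{\left(l \right)} = -2$
$k^{2}{\left(o{\left(3,c{\left(-3 \right)} \right)} \right)} = \left(-2\right)^{2} = 4$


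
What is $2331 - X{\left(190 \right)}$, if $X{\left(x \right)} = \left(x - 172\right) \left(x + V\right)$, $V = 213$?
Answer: $-4923$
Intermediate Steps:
$X{\left(x \right)} = \left(-172 + x\right) \left(213 + x\right)$ ($X{\left(x \right)} = \left(x - 172\right) \left(x + 213\right) = \left(-172 + x\right) \left(213 + x\right)$)
$2331 - X{\left(190 \right)} = 2331 - \left(-36636 + 190^{2} + 41 \cdot 190\right) = 2331 - \left(-36636 + 36100 + 7790\right) = 2331 - 7254 = -4923$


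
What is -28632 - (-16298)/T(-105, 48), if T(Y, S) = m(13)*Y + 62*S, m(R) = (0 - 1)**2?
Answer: -2834006/99 ≈ -28626.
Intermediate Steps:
m(R) = 1 (m(R) = (-1)**2 = 1)
T(Y, S) = Y + 62*S (T(Y, S) = 1*Y + 62*S = Y + 62*S)
-28632 - (-16298)/T(-105, 48) = -28632 - (-16298)/(-105 + 62*48) = -28632 - (-16298)/(-105 + 2976) = -28632 - (-16298)/2871 = -28632 - 1*(-562/99) = -28632 + 562/99 = -2834006/99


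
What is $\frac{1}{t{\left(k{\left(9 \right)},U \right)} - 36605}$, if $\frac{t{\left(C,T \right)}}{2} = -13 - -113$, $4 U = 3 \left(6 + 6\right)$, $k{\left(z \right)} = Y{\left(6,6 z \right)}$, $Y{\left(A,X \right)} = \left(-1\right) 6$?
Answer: $- \frac{1}{36405} \approx -2.7469 \cdot 10^{-5}$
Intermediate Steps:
$Y{\left(A,X \right)} = -6$
$k{\left(z \right)} = -6$
$U = 9$ ($U = \frac{3 \left(6 + 6\right)}{4} = \frac{3 \cdot 12}{4} = \frac{1}{4} \cdot 36 = 9$)
$t{\left(C,T \right)} = 200$ ($t{\left(C,T \right)} = 2 \left(-13 - -113\right) = 2 \left(-13 + 113\right) = 2 \cdot 100 = 200$)
$\frac{1}{t{\left(k{\left(9 \right)},U \right)} - 36605} = \frac{1}{200 - 36605} = \frac{1}{-36405} = - \frac{1}{36405}$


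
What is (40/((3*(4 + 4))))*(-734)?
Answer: -3670/3 ≈ -1223.3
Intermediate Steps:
(40/((3*(4 + 4))))*(-734) = (40/((3*8)))*(-734) = (40/24)*(-734) = (40*(1/24))*(-734) = (5/3)*(-734) = -3670/3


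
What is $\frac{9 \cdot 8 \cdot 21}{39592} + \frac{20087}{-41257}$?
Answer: $- \frac{13087570}{29168699} \approx -0.44869$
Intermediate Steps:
$\frac{9 \cdot 8 \cdot 21}{39592} + \frac{20087}{-41257} = 72 \cdot 21 \cdot \frac{1}{39592} + 20087 \left(- \frac{1}{41257}\right) = 1512 \cdot \frac{1}{39592} - \frac{20087}{41257} = \frac{27}{707} - \frac{20087}{41257} = - \frac{13087570}{29168699}$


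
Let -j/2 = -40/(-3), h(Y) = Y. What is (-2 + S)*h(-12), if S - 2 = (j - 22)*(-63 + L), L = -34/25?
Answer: -939656/25 ≈ -37586.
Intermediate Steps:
j = -80/3 (j = -(-8)*10/(-3) = -(-8)*10*(-1/3) = -(-8)*(-10)/3 = -2*40/3 = -80/3 ≈ -26.667)
L = -34/25 (L = -34*1/25 = -34/25 ≈ -1.3600)
S = 235064/75 (S = 2 + (-80/3 - 22)*(-63 - 34/25) = 2 - 146/3*(-1609/25) = 2 + 234914/75 = 235064/75 ≈ 3134.2)
(-2 + S)*h(-12) = (-2 + 235064/75)*(-12) = (234914/75)*(-12) = -939656/25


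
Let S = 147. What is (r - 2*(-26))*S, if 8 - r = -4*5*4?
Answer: 20580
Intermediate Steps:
r = 88 (r = 8 - (-4*5)*4 = 8 - (-20)*4 = 8 - 1*(-80) = 8 + 80 = 88)
(r - 2*(-26))*S = (88 - 2*(-26))*147 = (88 + 52)*147 = 140*147 = 20580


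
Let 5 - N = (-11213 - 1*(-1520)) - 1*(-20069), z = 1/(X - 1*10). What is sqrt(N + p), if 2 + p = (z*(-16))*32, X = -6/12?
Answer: I*sqrt(4552989)/21 ≈ 101.61*I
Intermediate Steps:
X = -1/2 (X = -6*1/12 = -1/2 ≈ -0.50000)
z = -2/21 (z = 1/(-1/2 - 1*10) = 1/(-1/2 - 10) = 1/(-21/2) = -2/21 ≈ -0.095238)
p = 982/21 (p = -2 - 2/21*(-16)*32 = -2 + (32/21)*32 = -2 + 1024/21 = 982/21 ≈ 46.762)
N = -10371 (N = 5 - ((-11213 - 1*(-1520)) - 1*(-20069)) = 5 - ((-11213 + 1520) + 20069) = 5 - (-9693 + 20069) = 5 - 1*10376 = 5 - 10376 = -10371)
sqrt(N + p) = sqrt(-10371 + 982/21) = sqrt(-216809/21) = I*sqrt(4552989)/21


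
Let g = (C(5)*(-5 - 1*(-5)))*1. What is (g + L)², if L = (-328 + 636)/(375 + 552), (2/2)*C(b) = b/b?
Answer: 94864/859329 ≈ 0.11039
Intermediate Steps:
C(b) = 1 (C(b) = b/b = 1)
L = 308/927 ≈ 0.33225
g = 0 (g = (1*(-5 - 1*(-5)))*1 = (1*(-5 + 5))*1 = (1*0)*1 = 0*1 = 0)
(g + L)² = (0 + 308/927)² = (308/927)² = 94864/859329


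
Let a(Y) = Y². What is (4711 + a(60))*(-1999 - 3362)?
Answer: -44555271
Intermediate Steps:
(4711 + a(60))*(-1999 - 3362) = (4711 + 60²)*(-1999 - 3362) = (4711 + 3600)*(-5361) = 8311*(-5361) = -44555271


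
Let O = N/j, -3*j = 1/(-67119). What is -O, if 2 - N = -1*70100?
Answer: -14115528414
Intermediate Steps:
N = 70102 (N = 2 - (-1)*70100 = 2 - 1*(-70100) = 2 + 70100 = 70102)
j = 1/201357 (j = -⅓/(-67119) = -⅓*(-1/67119) = 1/201357 ≈ 4.9663e-6)
O = 14115528414 (O = 70102/(1/201357) = 70102*201357 = 14115528414)
-O = -1*14115528414 = -14115528414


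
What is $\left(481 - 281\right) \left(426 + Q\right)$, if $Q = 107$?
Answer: $106600$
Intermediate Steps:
$\left(481 - 281\right) \left(426 + Q\right) = \left(481 - 281\right) \left(426 + 107\right) = 200 \cdot 533 = 106600$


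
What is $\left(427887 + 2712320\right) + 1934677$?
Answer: $5074884$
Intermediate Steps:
$\left(427887 + 2712320\right) + 1934677 = 3140207 + 1934677 = 5074884$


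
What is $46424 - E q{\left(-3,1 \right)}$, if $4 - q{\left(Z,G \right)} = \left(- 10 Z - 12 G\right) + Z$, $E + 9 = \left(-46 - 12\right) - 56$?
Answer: $45071$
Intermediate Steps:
$E = -123$ ($E = -9 - 114 = -123$)
$q{\left(Z,G \right)} = 4 + 9 Z + 12 G$ ($q{\left(Z,G \right)} = 4 - \left(\left(- 10 Z - 12 G\right) + Z\right) = 4 - \left(\left(- 12 G - 10 Z\right) + Z\right) = 4 - \left(- 12 G - 9 Z\right) = 4 + \left(9 Z + 12 G\right) = 4 + 9 Z + 12 G$)
$46424 - E q{\left(-3,1 \right)} = 46424 - - 123 \left(4 + 9 \left(-3\right) + 12 \cdot 1\right) = 46424 - - 123 \left(4 - 27 + 12\right) = 46424 - \left(-123\right) \left(-11\right) = 46424 - 1353 = 45071$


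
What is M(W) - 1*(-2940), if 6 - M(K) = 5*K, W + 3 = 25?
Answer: 2836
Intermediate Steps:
W = 22 (W = -3 + 25 = 22)
M(K) = 6 - 5*K
M(W) - 1*(-2940) = (6 - 5*22) - 1*(-2940) = (6 - 110) + 2940 = -104 + 2940 = 2836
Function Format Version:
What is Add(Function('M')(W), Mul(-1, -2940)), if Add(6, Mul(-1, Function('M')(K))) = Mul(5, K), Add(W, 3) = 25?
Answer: 2836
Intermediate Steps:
W = 22 (W = Add(-3, 25) = 22)
Function('M')(K) = Add(6, Mul(-5, K)) (Function('M')(K) = Add(6, Mul(-1, Mul(5, K))) = Add(6, Mul(-5, K)))
Add(Function('M')(W), Mul(-1, -2940)) = Add(Add(6, Mul(-5, 22)), Mul(-1, -2940)) = Add(Add(6, -110), 2940) = Add(-104, 2940) = 2836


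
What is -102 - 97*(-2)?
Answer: 92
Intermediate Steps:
-102 - 97*(-2) = -102 + 194 = 92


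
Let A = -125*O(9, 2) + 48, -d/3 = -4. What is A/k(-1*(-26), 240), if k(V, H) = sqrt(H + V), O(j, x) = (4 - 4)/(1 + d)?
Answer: 24*sqrt(266)/133 ≈ 2.9431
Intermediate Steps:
d = 12 (d = -3*(-4) = 12)
O(j, x) = 0 (O(j, x) = (4 - 4)/(1 + 12) = 0/13 = 0*(1/13) = 0)
A = 48 (A = -125*0 + 48 = 0 + 48 = 48)
A/k(-1*(-26), 240) = 48/(sqrt(240 - 1*(-26))) = 48/(sqrt(240 + 26)) = 48/(sqrt(266)) = 48*(sqrt(266)/266) = 24*sqrt(266)/133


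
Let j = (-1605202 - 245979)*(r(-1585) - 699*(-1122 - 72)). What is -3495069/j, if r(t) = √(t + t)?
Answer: 1458502778907/644735962944398743 - 3495069*I*√3170/1289471925888797486 ≈ 2.2622e-6 - 1.5261e-10*I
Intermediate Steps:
r(t) = √2*√t (r(t) = √(2*t) = √2*√t)
j = -1545006769686 - 1851181*I*√3170 (j = (-1605202 - 245979)*(√2*√(-1585) - 699*(-1122 - 72)) = -1851181*(√2*(I*√1585) - 699*(-1194)) = -1851181*(I*√3170 + 834606) = -1851181*(834606 + I*√3170) = -1545006769686 - 1851181*I*√3170 ≈ -1.545e+12 - 1.0423e+8*I)
-3495069/j = -3495069/(-1545006769686 - 1851181*I*√3170)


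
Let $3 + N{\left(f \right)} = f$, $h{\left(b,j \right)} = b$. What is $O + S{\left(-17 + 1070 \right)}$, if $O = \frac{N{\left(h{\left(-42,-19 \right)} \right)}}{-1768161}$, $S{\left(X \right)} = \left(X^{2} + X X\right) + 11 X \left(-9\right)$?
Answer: $\frac{1245593393592}{589387} \approx 2.1134 \cdot 10^{6}$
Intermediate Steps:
$S{\left(X \right)} = - 99 X + 2 X^{2}$ ($S{\left(X \right)} = \left(X^{2} + X^{2}\right) - 99 X = 2 X^{2} - 99 X = - 99 X + 2 X^{2}$)
$N{\left(f \right)} = -3 + f$
$O = \frac{15}{589387}$ ($O = \frac{-3 - 42}{-1768161} = \left(-45\right) \left(- \frac{1}{1768161}\right) = \frac{15}{589387} \approx 2.545 \cdot 10^{-5}$)
$O + S{\left(-17 + 1070 \right)} = \frac{15}{589387} + \left(-17 + 1070\right) \left(-99 + 2 \left(-17 + 1070\right)\right) = \frac{15}{589387} + 1053 \left(-99 + 2 \cdot 1053\right) = \frac{15}{589387} + 1053 \left(-99 + 2106\right) = \frac{15}{589387} + 1053 \cdot 2007 = \frac{15}{589387} + 2113371 = \frac{1245593393592}{589387}$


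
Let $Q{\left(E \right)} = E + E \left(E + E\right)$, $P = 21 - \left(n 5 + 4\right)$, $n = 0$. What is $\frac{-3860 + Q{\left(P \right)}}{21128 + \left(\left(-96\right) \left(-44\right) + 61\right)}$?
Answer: $- \frac{3265}{25413} \approx -0.12848$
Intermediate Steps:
$P = 17$ ($P = 21 - \left(0 \cdot 5 + 4\right) = 21 - \left(0 + 4\right) = 21 - 4 = 17$)
$Q{\left(E \right)} = E + 2 E^{2}$ ($Q{\left(E \right)} = E + E 2 E = E + 2 E^{2}$)
$\frac{-3860 + Q{\left(P \right)}}{21128 + \left(\left(-96\right) \left(-44\right) + 61\right)} = \frac{-3860 + 17 \left(1 + 2 \cdot 17\right)}{21128 + \left(\left(-96\right) \left(-44\right) + 61\right)} = \frac{-3860 + 17 \left(1 + 34\right)}{21128 + \left(4224 + 61\right)} = \frac{-3860 + 17 \cdot 35}{21128 + 4285} = \frac{-3860 + 595}{25413} = \left(-3265\right) \frac{1}{25413} = - \frac{3265}{25413}$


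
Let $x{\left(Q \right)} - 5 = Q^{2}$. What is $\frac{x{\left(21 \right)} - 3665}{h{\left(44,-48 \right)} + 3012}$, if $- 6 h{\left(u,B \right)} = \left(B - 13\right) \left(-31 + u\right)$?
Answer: $- \frac{19314}{18865} \approx -1.0238$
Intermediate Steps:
$x{\left(Q \right)} = 5 + Q^{2}$
$h{\left(u,B \right)} = - \frac{\left(-31 + u\right) \left(-13 + B\right)}{6}$ ($h{\left(u,B \right)} = - \frac{\left(B - 13\right) \left(-31 + u\right)}{6} = - \frac{\left(-13 + B\right) \left(-31 + u\right)}{6} = - \frac{\left(-31 + u\right) \left(-13 + B\right)}{6}$)
$\frac{x{\left(21 \right)} - 3665}{h{\left(44,-48 \right)} + 3012} = \frac{\left(5 + 21^{2}\right) - 3665}{\left(- \frac{403}{6} + \frac{13}{6} \cdot 44 + \frac{31}{6} \left(-48\right) - \left(-8\right) 44\right) + 3012} = \frac{\left(5 + 441\right) - 3665}{\left(- \frac{403}{6} + \frac{286}{3} - 248 + 352\right) + 3012} = \frac{446 - 3665}{\frac{793}{6} + 3012} = - \frac{3219}{\frac{18865}{6}} = \left(-3219\right) \frac{6}{18865} = - \frac{19314}{18865}$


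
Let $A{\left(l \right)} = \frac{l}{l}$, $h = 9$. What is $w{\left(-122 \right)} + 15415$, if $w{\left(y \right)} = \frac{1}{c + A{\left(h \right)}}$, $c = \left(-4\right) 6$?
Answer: $\frac{354544}{23} \approx 15415.0$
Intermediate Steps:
$c = -24$
$A{\left(l \right)} = 1$
$w{\left(y \right)} = - \frac{1}{23}$ ($w{\left(y \right)} = \frac{1}{-24 + 1} = \frac{1}{-23} = - \frac{1}{23}$)
$w{\left(-122 \right)} + 15415 = - \frac{1}{23} + 15415 = \frac{354544}{23}$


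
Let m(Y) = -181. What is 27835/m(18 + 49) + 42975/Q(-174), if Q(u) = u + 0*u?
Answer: -4207255/10498 ≈ -400.77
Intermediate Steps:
Q(u) = u (Q(u) = u + 0 = u)
27835/m(18 + 49) + 42975/Q(-174) = 27835/(-181) + 42975/(-174) = 27835*(-1/181) + 42975*(-1/174) = -27835/181 - 14325/58 = -4207255/10498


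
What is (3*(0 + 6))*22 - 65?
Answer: 331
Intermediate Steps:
(3*(0 + 6))*22 - 65 = (3*6)*22 - 65 = 18*22 - 65 = 396 - 65 = 331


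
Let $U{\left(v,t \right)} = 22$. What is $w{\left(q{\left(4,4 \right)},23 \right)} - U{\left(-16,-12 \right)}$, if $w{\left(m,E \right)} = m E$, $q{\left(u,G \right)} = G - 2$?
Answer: $24$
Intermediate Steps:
$q{\left(u,G \right)} = -2 + G$
$w{\left(m,E \right)} = E m$
$w{\left(q{\left(4,4 \right)},23 \right)} - U{\left(-16,-12 \right)} = 23 \left(-2 + 4\right) - 22 = 23 \cdot 2 - 22 = 46 - 22 = 24$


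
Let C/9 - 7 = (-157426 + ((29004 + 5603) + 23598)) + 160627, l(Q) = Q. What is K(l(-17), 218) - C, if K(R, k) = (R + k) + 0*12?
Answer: -552516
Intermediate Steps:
K(R, k) = R + k (K(R, k) = (R + k) + 0 = R + k)
C = 552717 (C = 63 + 9*((-157426 + ((29004 + 5603) + 23598)) + 160627) = 63 + 9*((-157426 + (34607 + 23598)) + 160627) = 63 + 9*((-157426 + 58205) + 160627) = 63 + 9*(-99221 + 160627) = 63 + 9*61406 = 63 + 552654 = 552717)
K(l(-17), 218) - C = (-17 + 218) - 1*552717 = 201 - 552717 = -552516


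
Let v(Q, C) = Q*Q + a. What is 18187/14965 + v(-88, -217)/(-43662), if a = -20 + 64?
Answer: 112922229/108900305 ≈ 1.0369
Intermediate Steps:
a = 44
v(Q, C) = 44 + Q² (v(Q, C) = Q*Q + 44 = Q² + 44 = 44 + Q²)
18187/14965 + v(-88, -217)/(-43662) = 18187/14965 + (44 + (-88)²)/(-43662) = 18187*(1/14965) + (44 + 7744)*(-1/43662) = 18187/14965 + 7788*(-1/43662) = 18187/14965 - 1298/7277 = 112922229/108900305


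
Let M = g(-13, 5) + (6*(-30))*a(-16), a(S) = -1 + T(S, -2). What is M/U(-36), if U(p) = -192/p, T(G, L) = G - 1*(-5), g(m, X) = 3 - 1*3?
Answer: 405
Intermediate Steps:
g(m, X) = 0 (g(m, X) = 3 - 3 = 0)
T(G, L) = 5 + G (T(G, L) = G + 5 = 5 + G)
a(S) = 4 + S (a(S) = -1 + (5 + S) = 4 + S)
M = 2160 (M = 0 + (6*(-30))*(4 - 16) = 0 - 180*(-12) = 0 + 2160 = 2160)
M/U(-36) = 2160/((-192/(-36))) = 2160/((-192*(-1/36))) = 2160/(16/3) = 2160*(3/16) = 405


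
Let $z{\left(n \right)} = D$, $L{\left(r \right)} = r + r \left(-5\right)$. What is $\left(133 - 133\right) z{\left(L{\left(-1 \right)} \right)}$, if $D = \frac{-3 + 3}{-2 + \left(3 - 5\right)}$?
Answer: $0$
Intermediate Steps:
$L{\left(r \right)} = - 4 r$ ($L{\left(r \right)} = r - 5 r = - 4 r$)
$D = 0$ ($D = \frac{0}{-2 - 2} = \frac{0}{-4} = 0 \left(- \frac{1}{4}\right) = 0$)
$z{\left(n \right)} = 0$
$\left(133 - 133\right) z{\left(L{\left(-1 \right)} \right)} = \left(133 - 133\right) 0 = 0 \cdot 0 = 0$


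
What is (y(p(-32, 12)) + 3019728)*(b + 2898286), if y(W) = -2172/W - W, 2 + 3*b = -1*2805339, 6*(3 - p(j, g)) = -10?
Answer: 373421385907072/63 ≈ 5.9273e+12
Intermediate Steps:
p(j, g) = 14/3 (p(j, g) = 3 - 1/6*(-10) = 3 + 5/3 = 14/3)
b = -2805341/3 (b = -2/3 + (-1*2805339)/3 = -2/3 + (1/3)*(-2805339) = -2/3 - 935113 = -2805341/3 ≈ -9.3511e+5)
y(W) = -W - 2172/W
(y(p(-32, 12)) + 3019728)*(b + 2898286) = ((-1*14/3 - 2172/14/3) + 3019728)*(-2805341/3 + 2898286) = ((-14/3 - 2172*3/14) + 3019728)*(5889517/3) = ((-14/3 - 3258/7) + 3019728)*(5889517/3) = (-9872/21 + 3019728)*(5889517/3) = (63404416/21)*(5889517/3) = 373421385907072/63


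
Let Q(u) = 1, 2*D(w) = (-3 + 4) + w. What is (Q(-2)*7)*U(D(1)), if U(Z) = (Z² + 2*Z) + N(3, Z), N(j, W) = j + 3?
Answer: 63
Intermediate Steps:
D(w) = ½ + w/2 (D(w) = ((-3 + 4) + w)/2 = (1 + w)/2 = ½ + w/2)
N(j, W) = 3 + j
U(Z) = 6 + Z² + 2*Z (U(Z) = (Z² + 2*Z) + (3 + 3) = (Z² + 2*Z) + 6 = 6 + Z² + 2*Z)
(Q(-2)*7)*U(D(1)) = (1*7)*(6 + (½ + (½)*1)² + 2*(½ + (½)*1)) = 7*(6 + (½ + ½)² + 2*(½ + ½)) = 7*(6 + 1² + 2*1) = 7*(6 + 1 + 2) = 7*9 = 63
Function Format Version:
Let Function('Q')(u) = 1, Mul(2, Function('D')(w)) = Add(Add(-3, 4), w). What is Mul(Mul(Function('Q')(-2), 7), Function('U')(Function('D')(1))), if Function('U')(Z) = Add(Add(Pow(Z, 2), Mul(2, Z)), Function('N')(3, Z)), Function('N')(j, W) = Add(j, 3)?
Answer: 63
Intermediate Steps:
Function('D')(w) = Add(Rational(1, 2), Mul(Rational(1, 2), w)) (Function('D')(w) = Mul(Rational(1, 2), Add(Add(-3, 4), w)) = Mul(Rational(1, 2), Add(1, w)) = Add(Rational(1, 2), Mul(Rational(1, 2), w)))
Function('N')(j, W) = Add(3, j)
Function('U')(Z) = Add(6, Pow(Z, 2), Mul(2, Z)) (Function('U')(Z) = Add(Add(Pow(Z, 2), Mul(2, Z)), Add(3, 3)) = Add(Add(Pow(Z, 2), Mul(2, Z)), 6) = Add(6, Pow(Z, 2), Mul(2, Z)))
Mul(Mul(Function('Q')(-2), 7), Function('U')(Function('D')(1))) = Mul(Mul(1, 7), Add(6, Pow(Add(Rational(1, 2), Mul(Rational(1, 2), 1)), 2), Mul(2, Add(Rational(1, 2), Mul(Rational(1, 2), 1))))) = Mul(7, Add(6, Pow(Add(Rational(1, 2), Rational(1, 2)), 2), Mul(2, Add(Rational(1, 2), Rational(1, 2))))) = Mul(7, Add(6, Pow(1, 2), Mul(2, 1))) = Mul(7, Add(6, 1, 2)) = Mul(7, 9) = 63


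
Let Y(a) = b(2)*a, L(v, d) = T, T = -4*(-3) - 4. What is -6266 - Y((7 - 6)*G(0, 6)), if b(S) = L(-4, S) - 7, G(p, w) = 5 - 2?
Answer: -6269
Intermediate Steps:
T = 8 (T = 12 - 4 = 8)
G(p, w) = 3
L(v, d) = 8
b(S) = 1 (b(S) = 8 - 7 = 1)
Y(a) = a (Y(a) = 1*a = a)
-6266 - Y((7 - 6)*G(0, 6)) = -6266 - (7 - 6)*3 = -6266 - 3 = -6269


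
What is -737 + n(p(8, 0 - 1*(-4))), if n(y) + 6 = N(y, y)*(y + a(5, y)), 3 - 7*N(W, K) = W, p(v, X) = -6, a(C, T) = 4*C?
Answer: -725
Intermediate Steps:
N(W, K) = 3/7 - W/7
n(y) = -6 + (20 + y)*(3/7 - y/7) (n(y) = -6 + (3/7 - y/7)*(y + 4*5) = -6 + (3/7 - y/7)*(y + 20) = -6 + (3/7 - y/7)*(20 + y) = -6 + (20 + y)*(3/7 - y/7))
-737 + n(p(8, 0 - 1*(-4))) = -737 + (18/7 - 17/7*(-6) - 1/7*(-6)**2) = -737 + (18/7 + 102/7 - 1/7*36) = -737 + (18/7 + 102/7 - 36/7) = -737 + 12 = -725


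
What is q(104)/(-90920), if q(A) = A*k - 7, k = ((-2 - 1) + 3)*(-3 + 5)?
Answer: 7/90920 ≈ 7.6991e-5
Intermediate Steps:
k = 0 (k = (-3 + 3)*2 = 0*2 = 0)
q(A) = -7 (q(A) = A*0 - 7 = 0 - 7 = -7)
q(104)/(-90920) = -7/(-90920) = -7*(-1/90920) = 7/90920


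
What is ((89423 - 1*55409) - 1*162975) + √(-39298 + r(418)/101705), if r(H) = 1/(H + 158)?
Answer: -128961 + I*√234141038362525495/2440920 ≈ -1.2896e+5 + 198.24*I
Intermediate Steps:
r(H) = 1/(158 + H)
((89423 - 1*55409) - 1*162975) + √(-39298 + r(418)/101705) = ((89423 - 1*55409) - 1*162975) + √(-39298 + 1/((158 + 418)*101705)) = ((89423 - 55409) - 162975) + √(-39298 + (1/101705)/576) = (34014 - 162975) + √(-39298 + (1/576)*(1/101705)) = -128961 + √(-39298 + 1/58582080) = -128961 + √(-2302158579839/58582080) = -128961 + I*√234141038362525495/2440920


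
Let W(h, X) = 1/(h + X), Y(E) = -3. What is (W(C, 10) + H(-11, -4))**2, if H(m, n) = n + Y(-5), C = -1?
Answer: 3844/81 ≈ 47.457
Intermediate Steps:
H(m, n) = -3 + n (H(m, n) = n - 3 = -3 + n)
W(h, X) = 1/(X + h)
(W(C, 10) + H(-11, -4))**2 = (1/(10 - 1) + (-3 - 4))**2 = (1/9 - 7)**2 = (-62/9)**2 = 3844/81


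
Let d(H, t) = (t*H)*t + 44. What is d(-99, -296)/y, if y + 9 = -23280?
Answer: 8673940/23289 ≈ 372.45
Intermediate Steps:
d(H, t) = 44 + H*t² (d(H, t) = (H*t)*t + 44 = H*t² + 44 = 44 + H*t²)
y = -23289 (y = -9 - 23280 = -23289)
d(-99, -296)/y = (44 - 99*(-296)²)/(-23289) = (44 - 99*87616)*(-1/23289) = (44 - 8673984)*(-1/23289) = -8673940*(-1/23289) = 8673940/23289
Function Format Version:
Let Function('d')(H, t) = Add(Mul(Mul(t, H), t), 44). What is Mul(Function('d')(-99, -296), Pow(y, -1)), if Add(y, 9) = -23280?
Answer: Rational(8673940, 23289) ≈ 372.45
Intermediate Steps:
Function('d')(H, t) = Add(44, Mul(H, Pow(t, 2))) (Function('d')(H, t) = Add(Mul(Mul(H, t), t), 44) = Add(Mul(H, Pow(t, 2)), 44) = Add(44, Mul(H, Pow(t, 2))))
y = -23289 (y = Add(-9, -23280) = -23289)
Mul(Function('d')(-99, -296), Pow(y, -1)) = Mul(Add(44, Mul(-99, Pow(-296, 2))), Pow(-23289, -1)) = Mul(Add(44, Mul(-99, 87616)), Rational(-1, 23289)) = Mul(Add(44, -8673984), Rational(-1, 23289)) = Mul(-8673940, Rational(-1, 23289)) = Rational(8673940, 23289)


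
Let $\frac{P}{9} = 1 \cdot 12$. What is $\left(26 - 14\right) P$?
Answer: $1296$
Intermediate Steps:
$P = 108$ ($P = 9 \cdot 1 \cdot 12 = 9 \cdot 12 = 108$)
$\left(26 - 14\right) P = \left(26 - 14\right) 108 = 12 \cdot 108 = 1296$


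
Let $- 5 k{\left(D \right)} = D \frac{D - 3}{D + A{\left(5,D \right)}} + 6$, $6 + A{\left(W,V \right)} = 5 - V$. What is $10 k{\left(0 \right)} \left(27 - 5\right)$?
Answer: $-264$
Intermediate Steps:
$A{\left(W,V \right)} = -1 - V$ ($A{\left(W,V \right)} = -6 - \left(-5 + V\right) = -1 - V$)
$k{\left(D \right)} = - \frac{6}{5} - \frac{D \left(3 - D\right)}{5}$ ($k{\left(D \right)} = - \frac{D \frac{D - 3}{D - \left(1 + D\right)} + 6}{5} = - \frac{D \frac{-3 + D}{-1} + 6}{5} = - \frac{D \left(-3 + D\right) \left(-1\right) + 6}{5} = - \frac{D \left(3 - D\right) + 6}{5} = - \frac{6 + D \left(3 - D\right)}{5} = - \frac{6}{5} - \frac{D \left(3 - D\right)}{5}$)
$10 k{\left(0 \right)} \left(27 - 5\right) = 10 \left(- \frac{6}{5} - 0 + \frac{0^{2}}{5}\right) \left(27 - 5\right) = 10 \left(- \frac{6}{5} + 0 + \frac{1}{5} \cdot 0\right) 22 = 10 \left(- \frac{6}{5} + 0 + 0\right) 22 = 10 \left(- \frac{6}{5}\right) 22 = \left(-12\right) 22 = -264$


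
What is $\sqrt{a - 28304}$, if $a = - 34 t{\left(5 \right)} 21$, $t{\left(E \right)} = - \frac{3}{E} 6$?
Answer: $\frac{2 i \sqrt{160835}}{5} \approx 160.42 i$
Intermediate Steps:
$t{\left(E \right)} = - \frac{18}{E}$
$a = \frac{12852}{5}$ ($a = - 34 \left(- \frac{18}{5}\right) 21 = - 34 \left(\left(-18\right) \frac{1}{5}\right) 21 = \left(-34\right) \left(- \frac{18}{5}\right) 21 = \frac{612}{5} \cdot 21 = \frac{12852}{5} \approx 2570.4$)
$\sqrt{a - 28304} = \sqrt{\frac{12852}{5} - 28304} = \sqrt{- \frac{128668}{5}} = \frac{2 i \sqrt{160835}}{5}$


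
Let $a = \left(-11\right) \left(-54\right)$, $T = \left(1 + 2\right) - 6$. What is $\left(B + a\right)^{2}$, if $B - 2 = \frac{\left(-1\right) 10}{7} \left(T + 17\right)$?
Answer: $331776$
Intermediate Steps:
$T = -3$ ($T = 3 - 6 = -3$)
$a = 594$
$B = -18$ ($B = 2 + \frac{\left(-1\right) 10}{7} \left(-3 + 17\right) = 2 + \left(-10\right) \frac{1}{7} \cdot 14 = 2 - 20 = -18$)
$\left(B + a\right)^{2} = \left(-18 + 594\right)^{2} = 576^{2} = 331776$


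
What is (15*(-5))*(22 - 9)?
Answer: -975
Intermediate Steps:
(15*(-5))*(22 - 9) = -75*13 = -975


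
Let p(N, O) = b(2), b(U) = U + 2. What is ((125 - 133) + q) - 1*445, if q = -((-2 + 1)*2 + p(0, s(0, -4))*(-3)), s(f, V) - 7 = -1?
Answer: -439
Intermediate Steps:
b(U) = 2 + U
s(f, V) = 6 (s(f, V) = 7 - 1 = 6)
p(N, O) = 4 (p(N, O) = 2 + 2 = 4)
q = 14 (q = -((-2 + 1)*2 + 4*(-3)) = -(-1*2 - 12) = -(-2 - 12) = -1*(-14) = 14)
((125 - 133) + q) - 1*445 = ((125 - 133) + 14) - 1*445 = (-8 + 14) - 445 = 6 - 445 = -439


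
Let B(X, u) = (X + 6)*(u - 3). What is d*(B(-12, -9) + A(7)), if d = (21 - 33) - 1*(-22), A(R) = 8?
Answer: 800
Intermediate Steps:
d = 10 (d = -12 + 22 = 10)
B(X, u) = (-3 + u)*(6 + X) (B(X, u) = (6 + X)*(-3 + u) = (-3 + u)*(6 + X))
d*(B(-12, -9) + A(7)) = 10*((-18 - 3*(-12) + 6*(-9) - 12*(-9)) + 8) = 10*((-18 + 36 - 54 + 108) + 8) = 10*(72 + 8) = 10*80 = 800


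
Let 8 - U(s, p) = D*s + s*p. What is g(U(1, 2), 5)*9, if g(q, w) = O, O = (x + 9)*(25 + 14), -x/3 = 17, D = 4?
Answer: -14742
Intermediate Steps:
x = -51 (x = -3*17 = -51)
U(s, p) = 8 - 4*s - p*s (U(s, p) = 8 - (4*s + s*p) = 8 - (4*s + p*s) = 8 + (-4*s - p*s) = 8 - 4*s - p*s)
O = -1638 (O = (-51 + 9)*(25 + 14) = -42*39 = -1638)
g(q, w) = -1638
g(U(1, 2), 5)*9 = -1638*9 = -14742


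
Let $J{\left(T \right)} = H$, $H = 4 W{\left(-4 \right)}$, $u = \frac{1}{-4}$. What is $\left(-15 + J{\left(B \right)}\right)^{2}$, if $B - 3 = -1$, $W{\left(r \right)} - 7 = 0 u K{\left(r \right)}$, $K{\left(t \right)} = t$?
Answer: $169$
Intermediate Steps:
$u = - \frac{1}{4} \approx -0.25$
$W{\left(r \right)} = 7$ ($W{\left(r \right)} = 7 + 0 \left(- \frac{1}{4}\right) r = 7 + 0 r = 7 + 0 = 7$)
$B = 2$ ($B = 3 - 1 = 2$)
$H = 28$ ($H = 4 \cdot 7 = 28$)
$J{\left(T \right)} = 28$
$\left(-15 + J{\left(B \right)}\right)^{2} = \left(-15 + 28\right)^{2} = 13^{2} = 169$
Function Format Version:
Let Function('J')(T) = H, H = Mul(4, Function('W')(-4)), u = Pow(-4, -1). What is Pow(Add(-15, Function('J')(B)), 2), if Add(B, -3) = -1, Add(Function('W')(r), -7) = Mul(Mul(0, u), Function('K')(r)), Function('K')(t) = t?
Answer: 169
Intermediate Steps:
u = Rational(-1, 4) ≈ -0.25000
Function('W')(r) = 7 (Function('W')(r) = Add(7, Mul(Mul(0, Rational(-1, 4)), r)) = Add(7, Mul(0, r)) = Add(7, 0) = 7)
B = 2 (B = Add(3, -1) = 2)
H = 28 (H = Mul(4, 7) = 28)
Function('J')(T) = 28
Pow(Add(-15, Function('J')(B)), 2) = Pow(Add(-15, 28), 2) = Pow(13, 2) = 169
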